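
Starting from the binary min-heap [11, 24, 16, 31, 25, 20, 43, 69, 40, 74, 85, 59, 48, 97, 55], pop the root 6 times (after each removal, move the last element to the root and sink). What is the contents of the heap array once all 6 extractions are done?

[40, 55, 43, 59, 74, 48, 97, 69, 85]

extract-min #1 returns 11:
  remove root 11; move last element 55 to root → [55, 24, 16, 31, 25, 20, 43, 69, 40, 74, 85, 59, 48, 97]
  55 vs smaller child 16 at index 2, swap → [16, 24, 55, 31, 25, 20, 43, 69, 40, 74, 85, 59, 48, 97]
  55 vs smaller child 20 at index 5, swap → [16, 24, 20, 31, 25, 55, 43, 69, 40, 74, 85, 59, 48, 97]
  55 vs smaller child 48 at index 12, swap → [16, 24, 20, 31, 25, 48, 43, 69, 40, 74, 85, 59, 55, 97]
extract-min #2 returns 16:
  remove root 16; move last element 97 to root → [97, 24, 20, 31, 25, 48, 43, 69, 40, 74, 85, 59, 55]
  97 vs smaller child 20 at index 2, swap → [20, 24, 97, 31, 25, 48, 43, 69, 40, 74, 85, 59, 55]
  97 vs smaller child 43 at index 6, swap → [20, 24, 43, 31, 25, 48, 97, 69, 40, 74, 85, 59, 55]
extract-min #3 returns 20:
  remove root 20; move last element 55 to root → [55, 24, 43, 31, 25, 48, 97, 69, 40, 74, 85, 59]
  55 vs smaller child 24 at index 1, swap → [24, 55, 43, 31, 25, 48, 97, 69, 40, 74, 85, 59]
  55 vs smaller child 25 at index 4, swap → [24, 25, 43, 31, 55, 48, 97, 69, 40, 74, 85, 59]
extract-min #4 returns 24:
  remove root 24; move last element 59 to root → [59, 25, 43, 31, 55, 48, 97, 69, 40, 74, 85]
  59 vs smaller child 25 at index 1, swap → [25, 59, 43, 31, 55, 48, 97, 69, 40, 74, 85]
  59 vs smaller child 31 at index 3, swap → [25, 31, 43, 59, 55, 48, 97, 69, 40, 74, 85]
  59 vs smaller child 40 at index 8, swap → [25, 31, 43, 40, 55, 48, 97, 69, 59, 74, 85]
extract-min #5 returns 25:
  remove root 25; move last element 85 to root → [85, 31, 43, 40, 55, 48, 97, 69, 59, 74]
  85 vs smaller child 31 at index 1, swap → [31, 85, 43, 40, 55, 48, 97, 69, 59, 74]
  85 vs smaller child 40 at index 3, swap → [31, 40, 43, 85, 55, 48, 97, 69, 59, 74]
  85 vs smaller child 59 at index 8, swap → [31, 40, 43, 59, 55, 48, 97, 69, 85, 74]
extract-min #6 returns 31:
  remove root 31; move last element 74 to root → [74, 40, 43, 59, 55, 48, 97, 69, 85]
  74 vs smaller child 40 at index 1, swap → [40, 74, 43, 59, 55, 48, 97, 69, 85]
  74 vs smaller child 55 at index 4, swap → [40, 55, 43, 59, 74, 48, 97, 69, 85]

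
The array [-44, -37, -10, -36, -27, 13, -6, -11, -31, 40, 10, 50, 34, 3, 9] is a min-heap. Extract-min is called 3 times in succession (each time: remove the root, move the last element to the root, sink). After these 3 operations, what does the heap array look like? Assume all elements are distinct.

extract-min #1 returns -44:
  remove root -44; move last element 9 to root → [9, -37, -10, -36, -27, 13, -6, -11, -31, 40, 10, 50, 34, 3]
  9 vs smaller child -37 at index 1, swap → [-37, 9, -10, -36, -27, 13, -6, -11, -31, 40, 10, 50, 34, 3]
  9 vs smaller child -36 at index 3, swap → [-37, -36, -10, 9, -27, 13, -6, -11, -31, 40, 10, 50, 34, 3]
  9 vs smaller child -31 at index 8, swap → [-37, -36, -10, -31, -27, 13, -6, -11, 9, 40, 10, 50, 34, 3]
extract-min #2 returns -37:
  remove root -37; move last element 3 to root → [3, -36, -10, -31, -27, 13, -6, -11, 9, 40, 10, 50, 34]
  3 vs smaller child -36 at index 1, swap → [-36, 3, -10, -31, -27, 13, -6, -11, 9, 40, 10, 50, 34]
  3 vs smaller child -31 at index 3, swap → [-36, -31, -10, 3, -27, 13, -6, -11, 9, 40, 10, 50, 34]
  3 vs smaller child -11 at index 7, swap → [-36, -31, -10, -11, -27, 13, -6, 3, 9, 40, 10, 50, 34]
extract-min #3 returns -36:
  remove root -36; move last element 34 to root → [34, -31, -10, -11, -27, 13, -6, 3, 9, 40, 10, 50]
  34 vs smaller child -31 at index 1, swap → [-31, 34, -10, -11, -27, 13, -6, 3, 9, 40, 10, 50]
  34 vs smaller child -27 at index 4, swap → [-31, -27, -10, -11, 34, 13, -6, 3, 9, 40, 10, 50]
  34 vs smaller child 10 at index 10, swap → [-31, -27, -10, -11, 10, 13, -6, 3, 9, 40, 34, 50]

[-31, -27, -10, -11, 10, 13, -6, 3, 9, 40, 34, 50]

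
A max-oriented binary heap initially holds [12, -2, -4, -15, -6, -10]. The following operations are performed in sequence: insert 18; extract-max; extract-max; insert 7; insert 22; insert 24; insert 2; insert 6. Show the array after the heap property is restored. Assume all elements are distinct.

insert 18:
  append 18 at index 6 → [12, -2, -4, -15, -6, -10, 18]
  18 > parent -4 at index 2, swap → [12, -2, 18, -15, -6, -10, -4]
  18 > parent 12 at index 0, swap → [18, -2, 12, -15, -6, -10, -4]
extract-max → returns 18:
  remove root 18; move last element -4 to root → [-4, -2, 12, -15, -6, -10]
  -4 vs larger child 12 at index 2, swap → [12, -2, -4, -15, -6, -10]
extract-max → returns 12:
  remove root 12; move last element -10 to root → [-10, -2, -4, -15, -6]
  -10 vs larger child -2 at index 1, swap → [-2, -10, -4, -15, -6]
  -10 vs larger child -6 at index 4, swap → [-2, -6, -4, -15, -10]
insert 7:
  append 7 at index 5 → [-2, -6, -4, -15, -10, 7]
  7 > parent -4 at index 2, swap → [-2, -6, 7, -15, -10, -4]
  7 > parent -2 at index 0, swap → [7, -6, -2, -15, -10, -4]
insert 22:
  append 22 at index 6 → [7, -6, -2, -15, -10, -4, 22]
  22 > parent -2 at index 2, swap → [7, -6, 22, -15, -10, -4, -2]
  22 > parent 7 at index 0, swap → [22, -6, 7, -15, -10, -4, -2]
insert 24:
  append 24 at index 7 → [22, -6, 7, -15, -10, -4, -2, 24]
  24 > parent -15 at index 3, swap → [22, -6, 7, 24, -10, -4, -2, -15]
  24 > parent -6 at index 1, swap → [22, 24, 7, -6, -10, -4, -2, -15]
  24 > parent 22 at index 0, swap → [24, 22, 7, -6, -10, -4, -2, -15]
insert 2:
  append 2 at index 8 → [24, 22, 7, -6, -10, -4, -2, -15, 2]
  2 > parent -6 at index 3, swap → [24, 22, 7, 2, -10, -4, -2, -15, -6]
insert 6:
  append 6 at index 9 → [24, 22, 7, 2, -10, -4, -2, -15, -6, 6]
  6 > parent -10 at index 4, swap → [24, 22, 7, 2, 6, -4, -2, -15, -6, -10]

[24, 22, 7, 2, 6, -4, -2, -15, -6, -10]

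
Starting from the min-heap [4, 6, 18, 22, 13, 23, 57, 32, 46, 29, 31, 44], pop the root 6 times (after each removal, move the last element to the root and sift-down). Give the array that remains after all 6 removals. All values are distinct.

extract-min #1 returns 4:
  remove root 4; move last element 44 to root → [44, 6, 18, 22, 13, 23, 57, 32, 46, 29, 31]
  44 vs smaller child 6 at index 1, swap → [6, 44, 18, 22, 13, 23, 57, 32, 46, 29, 31]
  44 vs smaller child 13 at index 4, swap → [6, 13, 18, 22, 44, 23, 57, 32, 46, 29, 31]
  44 vs smaller child 29 at index 9, swap → [6, 13, 18, 22, 29, 23, 57, 32, 46, 44, 31]
extract-min #2 returns 6:
  remove root 6; move last element 31 to root → [31, 13, 18, 22, 29, 23, 57, 32, 46, 44]
  31 vs smaller child 13 at index 1, swap → [13, 31, 18, 22, 29, 23, 57, 32, 46, 44]
  31 vs smaller child 22 at index 3, swap → [13, 22, 18, 31, 29, 23, 57, 32, 46, 44]
extract-min #3 returns 13:
  remove root 13; move last element 44 to root → [44, 22, 18, 31, 29, 23, 57, 32, 46]
  44 vs smaller child 18 at index 2, swap → [18, 22, 44, 31, 29, 23, 57, 32, 46]
  44 vs smaller child 23 at index 5, swap → [18, 22, 23, 31, 29, 44, 57, 32, 46]
extract-min #4 returns 18:
  remove root 18; move last element 46 to root → [46, 22, 23, 31, 29, 44, 57, 32]
  46 vs smaller child 22 at index 1, swap → [22, 46, 23, 31, 29, 44, 57, 32]
  46 vs smaller child 29 at index 4, swap → [22, 29, 23, 31, 46, 44, 57, 32]
extract-min #5 returns 22:
  remove root 22; move last element 32 to root → [32, 29, 23, 31, 46, 44, 57]
  32 vs smaller child 23 at index 2, swap → [23, 29, 32, 31, 46, 44, 57]
extract-min #6 returns 23:
  remove root 23; move last element 57 to root → [57, 29, 32, 31, 46, 44]
  57 vs smaller child 29 at index 1, swap → [29, 57, 32, 31, 46, 44]
  57 vs smaller child 31 at index 3, swap → [29, 31, 32, 57, 46, 44]

[29, 31, 32, 57, 46, 44]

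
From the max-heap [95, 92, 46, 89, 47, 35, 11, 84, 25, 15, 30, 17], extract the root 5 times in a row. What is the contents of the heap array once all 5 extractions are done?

extract-max #1 returns 95:
  remove root 95; move last element 17 to root → [17, 92, 46, 89, 47, 35, 11, 84, 25, 15, 30]
  17 vs larger child 92 at index 1, swap → [92, 17, 46, 89, 47, 35, 11, 84, 25, 15, 30]
  17 vs larger child 89 at index 3, swap → [92, 89, 46, 17, 47, 35, 11, 84, 25, 15, 30]
  17 vs larger child 84 at index 7, swap → [92, 89, 46, 84, 47, 35, 11, 17, 25, 15, 30]
extract-max #2 returns 92:
  remove root 92; move last element 30 to root → [30, 89, 46, 84, 47, 35, 11, 17, 25, 15]
  30 vs larger child 89 at index 1, swap → [89, 30, 46, 84, 47, 35, 11, 17, 25, 15]
  30 vs larger child 84 at index 3, swap → [89, 84, 46, 30, 47, 35, 11, 17, 25, 15]
extract-max #3 returns 89:
  remove root 89; move last element 15 to root → [15, 84, 46, 30, 47, 35, 11, 17, 25]
  15 vs larger child 84 at index 1, swap → [84, 15, 46, 30, 47, 35, 11, 17, 25]
  15 vs larger child 47 at index 4, swap → [84, 47, 46, 30, 15, 35, 11, 17, 25]
extract-max #4 returns 84:
  remove root 84; move last element 25 to root → [25, 47, 46, 30, 15, 35, 11, 17]
  25 vs larger child 47 at index 1, swap → [47, 25, 46, 30, 15, 35, 11, 17]
  25 vs larger child 30 at index 3, swap → [47, 30, 46, 25, 15, 35, 11, 17]
extract-max #5 returns 47:
  remove root 47; move last element 17 to root → [17, 30, 46, 25, 15, 35, 11]
  17 vs larger child 46 at index 2, swap → [46, 30, 17, 25, 15, 35, 11]
  17 vs larger child 35 at index 5, swap → [46, 30, 35, 25, 15, 17, 11]

[46, 30, 35, 25, 15, 17, 11]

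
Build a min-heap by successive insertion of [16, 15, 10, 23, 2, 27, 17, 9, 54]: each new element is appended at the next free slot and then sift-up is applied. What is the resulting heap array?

Insert 16:
  append 16 at index 0 → [16] (no swap needed)
Insert 15:
  append 15 at index 1 → [16, 15]
  15 < parent 16 at index 0, swap → [15, 16]
Insert 10:
  append 10 at index 2 → [15, 16, 10]
  10 < parent 15 at index 0, swap → [10, 16, 15]
Insert 23:
  append 23 at index 3 → [10, 16, 15, 23] (no swap needed)
Insert 2:
  append 2 at index 4 → [10, 16, 15, 23, 2]
  2 < parent 16 at index 1, swap → [10, 2, 15, 23, 16]
  2 < parent 10 at index 0, swap → [2, 10, 15, 23, 16]
Insert 27:
  append 27 at index 5 → [2, 10, 15, 23, 16, 27] (no swap needed)
Insert 17:
  append 17 at index 6 → [2, 10, 15, 23, 16, 27, 17] (no swap needed)
Insert 9:
  append 9 at index 7 → [2, 10, 15, 23, 16, 27, 17, 9]
  9 < parent 23 at index 3, swap → [2, 10, 15, 9, 16, 27, 17, 23]
  9 < parent 10 at index 1, swap → [2, 9, 15, 10, 16, 27, 17, 23]
Insert 54:
  append 54 at index 8 → [2, 9, 15, 10, 16, 27, 17, 23, 54] (no swap needed)

[2, 9, 15, 10, 16, 27, 17, 23, 54]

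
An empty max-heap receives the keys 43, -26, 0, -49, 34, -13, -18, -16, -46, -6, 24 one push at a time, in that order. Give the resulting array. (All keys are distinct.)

Insert 43:
  append 43 at index 0 → [43] (no swap needed)
Insert -26:
  append -26 at index 1 → [43, -26] (no swap needed)
Insert 0:
  append 0 at index 2 → [43, -26, 0] (no swap needed)
Insert -49:
  append -49 at index 3 → [43, -26, 0, -49] (no swap needed)
Insert 34:
  append 34 at index 4 → [43, -26, 0, -49, 34]
  34 > parent -26 at index 1, swap → [43, 34, 0, -49, -26]
Insert -13:
  append -13 at index 5 → [43, 34, 0, -49, -26, -13] (no swap needed)
Insert -18:
  append -18 at index 6 → [43, 34, 0, -49, -26, -13, -18] (no swap needed)
Insert -16:
  append -16 at index 7 → [43, 34, 0, -49, -26, -13, -18, -16]
  -16 > parent -49 at index 3, swap → [43, 34, 0, -16, -26, -13, -18, -49]
Insert -46:
  append -46 at index 8 → [43, 34, 0, -16, -26, -13, -18, -49, -46] (no swap needed)
Insert -6:
  append -6 at index 9 → [43, 34, 0, -16, -26, -13, -18, -49, -46, -6]
  -6 > parent -26 at index 4, swap → [43, 34, 0, -16, -6, -13, -18, -49, -46, -26]
Insert 24:
  append 24 at index 10 → [43, 34, 0, -16, -6, -13, -18, -49, -46, -26, 24]
  24 > parent -6 at index 4, swap → [43, 34, 0, -16, 24, -13, -18, -49, -46, -26, -6]

[43, 34, 0, -16, 24, -13, -18, -49, -46, -26, -6]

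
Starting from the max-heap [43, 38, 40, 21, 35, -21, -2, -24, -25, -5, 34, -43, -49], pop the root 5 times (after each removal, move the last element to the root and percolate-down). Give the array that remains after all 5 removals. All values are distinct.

[21, -5, -2, -24, -25, -21, -49, -43]

extract-max #1 returns 43:
  remove root 43; move last element -49 to root → [-49, 38, 40, 21, 35, -21, -2, -24, -25, -5, 34, -43]
  -49 vs larger child 40 at index 2, swap → [40, 38, -49, 21, 35, -21, -2, -24, -25, -5, 34, -43]
  -49 vs larger child -2 at index 6, swap → [40, 38, -2, 21, 35, -21, -49, -24, -25, -5, 34, -43]
extract-max #2 returns 40:
  remove root 40; move last element -43 to root → [-43, 38, -2, 21, 35, -21, -49, -24, -25, -5, 34]
  -43 vs larger child 38 at index 1, swap → [38, -43, -2, 21, 35, -21, -49, -24, -25, -5, 34]
  -43 vs larger child 35 at index 4, swap → [38, 35, -2, 21, -43, -21, -49, -24, -25, -5, 34]
  -43 vs larger child 34 at index 10, swap → [38, 35, -2, 21, 34, -21, -49, -24, -25, -5, -43]
extract-max #3 returns 38:
  remove root 38; move last element -43 to root → [-43, 35, -2, 21, 34, -21, -49, -24, -25, -5]
  -43 vs larger child 35 at index 1, swap → [35, -43, -2, 21, 34, -21, -49, -24, -25, -5]
  -43 vs larger child 34 at index 4, swap → [35, 34, -2, 21, -43, -21, -49, -24, -25, -5]
  -43 vs only child -5 at index 9, swap → [35, 34, -2, 21, -5, -21, -49, -24, -25, -43]
extract-max #4 returns 35:
  remove root 35; move last element -43 to root → [-43, 34, -2, 21, -5, -21, -49, -24, -25]
  -43 vs larger child 34 at index 1, swap → [34, -43, -2, 21, -5, -21, -49, -24, -25]
  -43 vs larger child 21 at index 3, swap → [34, 21, -2, -43, -5, -21, -49, -24, -25]
  -43 vs larger child -24 at index 7, swap → [34, 21, -2, -24, -5, -21, -49, -43, -25]
extract-max #5 returns 34:
  remove root 34; move last element -25 to root → [-25, 21, -2, -24, -5, -21, -49, -43]
  -25 vs larger child 21 at index 1, swap → [21, -25, -2, -24, -5, -21, -49, -43]
  -25 vs larger child -5 at index 4, swap → [21, -5, -2, -24, -25, -21, -49, -43]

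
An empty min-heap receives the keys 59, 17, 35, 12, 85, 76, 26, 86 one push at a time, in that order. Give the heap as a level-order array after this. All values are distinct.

[12, 17, 26, 59, 85, 76, 35, 86]

Insert 59:
  append 59 at index 0 → [59] (no swap needed)
Insert 17:
  append 17 at index 1 → [59, 17]
  17 < parent 59 at index 0, swap → [17, 59]
Insert 35:
  append 35 at index 2 → [17, 59, 35] (no swap needed)
Insert 12:
  append 12 at index 3 → [17, 59, 35, 12]
  12 < parent 59 at index 1, swap → [17, 12, 35, 59]
  12 < parent 17 at index 0, swap → [12, 17, 35, 59]
Insert 85:
  append 85 at index 4 → [12, 17, 35, 59, 85] (no swap needed)
Insert 76:
  append 76 at index 5 → [12, 17, 35, 59, 85, 76] (no swap needed)
Insert 26:
  append 26 at index 6 → [12, 17, 35, 59, 85, 76, 26]
  26 < parent 35 at index 2, swap → [12, 17, 26, 59, 85, 76, 35]
Insert 86:
  append 86 at index 7 → [12, 17, 26, 59, 85, 76, 35, 86] (no swap needed)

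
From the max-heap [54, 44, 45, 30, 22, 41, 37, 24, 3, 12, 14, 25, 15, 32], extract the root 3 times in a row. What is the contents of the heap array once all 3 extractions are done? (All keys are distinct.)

[41, 30, 37, 24, 22, 32, 25, 15, 3, 12, 14]

extract-max #1 returns 54:
  remove root 54; move last element 32 to root → [32, 44, 45, 30, 22, 41, 37, 24, 3, 12, 14, 25, 15]
  32 vs larger child 45 at index 2, swap → [45, 44, 32, 30, 22, 41, 37, 24, 3, 12, 14, 25, 15]
  32 vs larger child 41 at index 5, swap → [45, 44, 41, 30, 22, 32, 37, 24, 3, 12, 14, 25, 15]
extract-max #2 returns 45:
  remove root 45; move last element 15 to root → [15, 44, 41, 30, 22, 32, 37, 24, 3, 12, 14, 25]
  15 vs larger child 44 at index 1, swap → [44, 15, 41, 30, 22, 32, 37, 24, 3, 12, 14, 25]
  15 vs larger child 30 at index 3, swap → [44, 30, 41, 15, 22, 32, 37, 24, 3, 12, 14, 25]
  15 vs larger child 24 at index 7, swap → [44, 30, 41, 24, 22, 32, 37, 15, 3, 12, 14, 25]
extract-max #3 returns 44:
  remove root 44; move last element 25 to root → [25, 30, 41, 24, 22, 32, 37, 15, 3, 12, 14]
  25 vs larger child 41 at index 2, swap → [41, 30, 25, 24, 22, 32, 37, 15, 3, 12, 14]
  25 vs larger child 37 at index 6, swap → [41, 30, 37, 24, 22, 32, 25, 15, 3, 12, 14]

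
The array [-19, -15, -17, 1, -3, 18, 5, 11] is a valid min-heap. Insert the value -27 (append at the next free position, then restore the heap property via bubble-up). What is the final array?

append -27 at index 8 → [-19, -15, -17, 1, -3, 18, 5, 11, -27]
-27 < parent 1 at index 3, swap → [-19, -15, -17, -27, -3, 18, 5, 11, 1]
-27 < parent -15 at index 1, swap → [-19, -27, -17, -15, -3, 18, 5, 11, 1]
-27 < parent -19 at index 0, swap → [-27, -19, -17, -15, -3, 18, 5, 11, 1]

[-27, -19, -17, -15, -3, 18, 5, 11, 1]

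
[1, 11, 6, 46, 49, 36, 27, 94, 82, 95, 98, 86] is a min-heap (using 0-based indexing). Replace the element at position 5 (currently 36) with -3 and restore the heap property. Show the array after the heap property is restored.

[-3, 11, 1, 46, 49, 6, 27, 94, 82, 95, 98, 86]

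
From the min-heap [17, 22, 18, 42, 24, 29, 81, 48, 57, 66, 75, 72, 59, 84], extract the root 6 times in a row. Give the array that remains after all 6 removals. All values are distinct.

[48, 57, 59, 72, 66, 75, 81, 84]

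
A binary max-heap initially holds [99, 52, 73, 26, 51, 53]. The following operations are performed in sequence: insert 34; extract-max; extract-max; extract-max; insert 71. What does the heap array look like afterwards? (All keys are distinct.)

[71, 52, 34, 26, 51]

insert 34:
  append 34 at index 6 → [99, 52, 73, 26, 51, 53, 34] (no swap needed)
extract-max → returns 99:
  remove root 99; move last element 34 to root → [34, 52, 73, 26, 51, 53]
  34 vs larger child 73 at index 2, swap → [73, 52, 34, 26, 51, 53]
  34 vs only child 53 at index 5, swap → [73, 52, 53, 26, 51, 34]
extract-max → returns 73:
  remove root 73; move last element 34 to root → [34, 52, 53, 26, 51]
  34 vs larger child 53 at index 2, swap → [53, 52, 34, 26, 51]
extract-max → returns 53:
  remove root 53; move last element 51 to root → [51, 52, 34, 26]
  51 vs larger child 52 at index 1, swap → [52, 51, 34, 26]
insert 71:
  append 71 at index 4 → [52, 51, 34, 26, 71]
  71 > parent 51 at index 1, swap → [52, 71, 34, 26, 51]
  71 > parent 52 at index 0, swap → [71, 52, 34, 26, 51]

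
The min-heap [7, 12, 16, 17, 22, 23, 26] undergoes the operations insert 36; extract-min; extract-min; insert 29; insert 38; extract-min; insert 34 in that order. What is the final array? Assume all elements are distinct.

[17, 22, 23, 34, 38, 26, 29, 36]

insert 36:
  append 36 at index 7 → [7, 12, 16, 17, 22, 23, 26, 36] (no swap needed)
extract-min → returns 7:
  remove root 7; move last element 36 to root → [36, 12, 16, 17, 22, 23, 26]
  36 vs smaller child 12 at index 1, swap → [12, 36, 16, 17, 22, 23, 26]
  36 vs smaller child 17 at index 3, swap → [12, 17, 16, 36, 22, 23, 26]
extract-min → returns 12:
  remove root 12; move last element 26 to root → [26, 17, 16, 36, 22, 23]
  26 vs smaller child 16 at index 2, swap → [16, 17, 26, 36, 22, 23]
  26 vs only child 23 at index 5, swap → [16, 17, 23, 36, 22, 26]
insert 29:
  append 29 at index 6 → [16, 17, 23, 36, 22, 26, 29] (no swap needed)
insert 38:
  append 38 at index 7 → [16, 17, 23, 36, 22, 26, 29, 38] (no swap needed)
extract-min → returns 16:
  remove root 16; move last element 38 to root → [38, 17, 23, 36, 22, 26, 29]
  38 vs smaller child 17 at index 1, swap → [17, 38, 23, 36, 22, 26, 29]
  38 vs smaller child 22 at index 4, swap → [17, 22, 23, 36, 38, 26, 29]
insert 34:
  append 34 at index 7 → [17, 22, 23, 36, 38, 26, 29, 34]
  34 < parent 36 at index 3, swap → [17, 22, 23, 34, 38, 26, 29, 36]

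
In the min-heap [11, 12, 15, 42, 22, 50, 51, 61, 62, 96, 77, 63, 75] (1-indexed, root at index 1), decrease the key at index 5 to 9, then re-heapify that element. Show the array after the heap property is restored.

set index 5 from 22 to 9 → [11, 12, 15, 42, 9, 50, 51, 61, 62, 96, 77, 63, 75]
9 < parent 12 at index 2, swap → [11, 9, 15, 42, 12, 50, 51, 61, 62, 96, 77, 63, 75]
9 < parent 11 at index 1, swap → [9, 11, 15, 42, 12, 50, 51, 61, 62, 96, 77, 63, 75]

[9, 11, 15, 42, 12, 50, 51, 61, 62, 96, 77, 63, 75]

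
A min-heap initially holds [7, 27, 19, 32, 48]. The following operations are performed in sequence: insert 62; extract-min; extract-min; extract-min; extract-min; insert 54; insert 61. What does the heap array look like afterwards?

insert 62:
  append 62 at index 5 → [7, 27, 19, 32, 48, 62] (no swap needed)
extract-min → returns 7:
  remove root 7; move last element 62 to root → [62, 27, 19, 32, 48]
  62 vs smaller child 19 at index 2, swap → [19, 27, 62, 32, 48]
extract-min → returns 19:
  remove root 19; move last element 48 to root → [48, 27, 62, 32]
  48 vs smaller child 27 at index 1, swap → [27, 48, 62, 32]
  48 vs only child 32 at index 3, swap → [27, 32, 62, 48]
extract-min → returns 27:
  remove root 27; move last element 48 to root → [48, 32, 62]
  48 vs smaller child 32 at index 1, swap → [32, 48, 62]
extract-min → returns 32:
  remove root 32; move last element 62 to root → [62, 48]
  62 vs only child 48 at index 1, swap → [48, 62]
insert 54:
  append 54 at index 2 → [48, 62, 54] (no swap needed)
insert 61:
  append 61 at index 3 → [48, 62, 54, 61]
  61 < parent 62 at index 1, swap → [48, 61, 54, 62]

[48, 61, 54, 62]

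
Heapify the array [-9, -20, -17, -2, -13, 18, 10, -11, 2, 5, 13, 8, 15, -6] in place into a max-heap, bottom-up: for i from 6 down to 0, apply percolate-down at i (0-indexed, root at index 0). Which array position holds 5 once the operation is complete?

sift down from index 6: already satisfies heap property
sift down from index 5: already satisfies heap property
sift down from index 4:
  -13 vs larger child 13 at index 10, swap → [-9, -20, -17, -2, 13, 18, 10, -11, 2, 5, -13, 8, 15, -6]
sift down from index 3:
  -2 vs larger child 2 at index 8, swap → [-9, -20, -17, 2, 13, 18, 10, -11, -2, 5, -13, 8, 15, -6]
sift down from index 2:
  -17 vs larger child 18 at index 5, swap → [-9, -20, 18, 2, 13, -17, 10, -11, -2, 5, -13, 8, 15, -6]
  -17 vs larger child 15 at index 12, swap → [-9, -20, 18, 2, 13, 15, 10, -11, -2, 5, -13, 8, -17, -6]
sift down from index 1:
  -20 vs larger child 13 at index 4, swap → [-9, 13, 18, 2, -20, 15, 10, -11, -2, 5, -13, 8, -17, -6]
  -20 vs larger child 5 at index 9, swap → [-9, 13, 18, 2, 5, 15, 10, -11, -2, -20, -13, 8, -17, -6]
sift down from index 0:
  -9 vs larger child 18 at index 2, swap → [18, 13, -9, 2, 5, 15, 10, -11, -2, -20, -13, 8, -17, -6]
  -9 vs larger child 15 at index 5, swap → [18, 13, 15, 2, 5, -9, 10, -11, -2, -20, -13, 8, -17, -6]
  -9 vs larger child 8 at index 11, swap → [18, 13, 15, 2, 5, 8, 10, -11, -2, -20, -13, -9, -17, -6]
resulting array: [18, 13, 15, 2, 5, 8, 10, -11, -2, -20, -13, -9, -17, -6]

4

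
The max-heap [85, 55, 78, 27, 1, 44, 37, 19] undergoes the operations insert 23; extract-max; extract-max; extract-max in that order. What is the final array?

[44, 27, 37, 19, 1, 23]

insert 23:
  append 23 at index 8 → [85, 55, 78, 27, 1, 44, 37, 19, 23] (no swap needed)
extract-max → returns 85:
  remove root 85; move last element 23 to root → [23, 55, 78, 27, 1, 44, 37, 19]
  23 vs larger child 78 at index 2, swap → [78, 55, 23, 27, 1, 44, 37, 19]
  23 vs larger child 44 at index 5, swap → [78, 55, 44, 27, 1, 23, 37, 19]
extract-max → returns 78:
  remove root 78; move last element 19 to root → [19, 55, 44, 27, 1, 23, 37]
  19 vs larger child 55 at index 1, swap → [55, 19, 44, 27, 1, 23, 37]
  19 vs larger child 27 at index 3, swap → [55, 27, 44, 19, 1, 23, 37]
extract-max → returns 55:
  remove root 55; move last element 37 to root → [37, 27, 44, 19, 1, 23]
  37 vs larger child 44 at index 2, swap → [44, 27, 37, 19, 1, 23]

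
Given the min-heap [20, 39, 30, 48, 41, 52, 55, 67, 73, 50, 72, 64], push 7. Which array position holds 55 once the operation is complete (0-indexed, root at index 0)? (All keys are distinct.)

append 7 at index 12 → [20, 39, 30, 48, 41, 52, 55, 67, 73, 50, 72, 64, 7]
7 < parent 52 at index 5, swap → [20, 39, 30, 48, 41, 7, 55, 67, 73, 50, 72, 64, 52]
7 < parent 30 at index 2, swap → [20, 39, 7, 48, 41, 30, 55, 67, 73, 50, 72, 64, 52]
7 < parent 20 at index 0, swap → [7, 39, 20, 48, 41, 30, 55, 67, 73, 50, 72, 64, 52]
resulting array: [7, 39, 20, 48, 41, 30, 55, 67, 73, 50, 72, 64, 52]

6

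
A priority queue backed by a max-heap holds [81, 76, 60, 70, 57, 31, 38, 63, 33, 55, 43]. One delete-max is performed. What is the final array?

[76, 70, 60, 63, 57, 31, 38, 43, 33, 55]

remove root 81; move last element 43 to root → [43, 76, 60, 70, 57, 31, 38, 63, 33, 55]
43 vs larger child 76 at index 1, swap → [76, 43, 60, 70, 57, 31, 38, 63, 33, 55]
43 vs larger child 70 at index 3, swap → [76, 70, 60, 43, 57, 31, 38, 63, 33, 55]
43 vs larger child 63 at index 7, swap → [76, 70, 60, 63, 57, 31, 38, 43, 33, 55]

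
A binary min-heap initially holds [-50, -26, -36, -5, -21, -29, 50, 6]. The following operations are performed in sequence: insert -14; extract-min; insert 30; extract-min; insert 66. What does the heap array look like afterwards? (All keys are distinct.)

[-29, -26, -5, -14, -21, 30, 50, 6, 66]

insert -14:
  append -14 at index 8 → [-50, -26, -36, -5, -21, -29, 50, 6, -14]
  -14 < parent -5 at index 3, swap → [-50, -26, -36, -14, -21, -29, 50, 6, -5]
extract-min → returns -50:
  remove root -50; move last element -5 to root → [-5, -26, -36, -14, -21, -29, 50, 6]
  -5 vs smaller child -36 at index 2, swap → [-36, -26, -5, -14, -21, -29, 50, 6]
  -5 vs smaller child -29 at index 5, swap → [-36, -26, -29, -14, -21, -5, 50, 6]
insert 30:
  append 30 at index 8 → [-36, -26, -29, -14, -21, -5, 50, 6, 30] (no swap needed)
extract-min → returns -36:
  remove root -36; move last element 30 to root → [30, -26, -29, -14, -21, -5, 50, 6]
  30 vs smaller child -29 at index 2, swap → [-29, -26, 30, -14, -21, -5, 50, 6]
  30 vs smaller child -5 at index 5, swap → [-29, -26, -5, -14, -21, 30, 50, 6]
insert 66:
  append 66 at index 8 → [-29, -26, -5, -14, -21, 30, 50, 6, 66] (no swap needed)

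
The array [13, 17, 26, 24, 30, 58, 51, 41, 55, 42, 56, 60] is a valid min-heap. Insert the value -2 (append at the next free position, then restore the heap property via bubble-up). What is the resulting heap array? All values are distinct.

[-2, 17, 13, 24, 30, 26, 51, 41, 55, 42, 56, 60, 58]

append -2 at index 12 → [13, 17, 26, 24, 30, 58, 51, 41, 55, 42, 56, 60, -2]
-2 < parent 58 at index 5, swap → [13, 17, 26, 24, 30, -2, 51, 41, 55, 42, 56, 60, 58]
-2 < parent 26 at index 2, swap → [13, 17, -2, 24, 30, 26, 51, 41, 55, 42, 56, 60, 58]
-2 < parent 13 at index 0, swap → [-2, 17, 13, 24, 30, 26, 51, 41, 55, 42, 56, 60, 58]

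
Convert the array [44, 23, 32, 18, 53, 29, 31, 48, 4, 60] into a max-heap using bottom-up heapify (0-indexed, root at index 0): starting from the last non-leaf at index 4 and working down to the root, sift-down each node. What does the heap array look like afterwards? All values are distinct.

sift down from index 4:
  53 vs only child 60 at index 9, swap → [44, 23, 32, 18, 60, 29, 31, 48, 4, 53]
sift down from index 3:
  18 vs larger child 48 at index 7, swap → [44, 23, 32, 48, 60, 29, 31, 18, 4, 53]
sift down from index 2: already satisfies heap property
sift down from index 1:
  23 vs larger child 60 at index 4, swap → [44, 60, 32, 48, 23, 29, 31, 18, 4, 53]
  23 vs only child 53 at index 9, swap → [44, 60, 32, 48, 53, 29, 31, 18, 4, 23]
sift down from index 0:
  44 vs larger child 60 at index 1, swap → [60, 44, 32, 48, 53, 29, 31, 18, 4, 23]
  44 vs larger child 53 at index 4, swap → [60, 53, 32, 48, 44, 29, 31, 18, 4, 23]

[60, 53, 32, 48, 44, 29, 31, 18, 4, 23]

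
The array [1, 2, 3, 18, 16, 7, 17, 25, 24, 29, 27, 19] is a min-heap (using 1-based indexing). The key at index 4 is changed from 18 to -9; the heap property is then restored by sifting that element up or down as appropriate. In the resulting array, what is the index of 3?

set index 4 from 18 to -9 → [1, 2, 3, -9, 16, 7, 17, 25, 24, 29, 27, 19]
-9 < parent 2 at index 2, swap → [1, -9, 3, 2, 16, 7, 17, 25, 24, 29, 27, 19]
-9 < parent 1 at index 1, swap → [-9, 1, 3, 2, 16, 7, 17, 25, 24, 29, 27, 19]
resulting array: [-9, 1, 3, 2, 16, 7, 17, 25, 24, 29, 27, 19]

3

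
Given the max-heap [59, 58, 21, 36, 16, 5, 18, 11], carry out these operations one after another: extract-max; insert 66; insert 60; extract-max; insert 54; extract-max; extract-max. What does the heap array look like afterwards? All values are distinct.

extract-max → returns 59:
  remove root 59; move last element 11 to root → [11, 58, 21, 36, 16, 5, 18]
  11 vs larger child 58 at index 1, swap → [58, 11, 21, 36, 16, 5, 18]
  11 vs larger child 36 at index 3, swap → [58, 36, 21, 11, 16, 5, 18]
insert 66:
  append 66 at index 7 → [58, 36, 21, 11, 16, 5, 18, 66]
  66 > parent 11 at index 3, swap → [58, 36, 21, 66, 16, 5, 18, 11]
  66 > parent 36 at index 1, swap → [58, 66, 21, 36, 16, 5, 18, 11]
  66 > parent 58 at index 0, swap → [66, 58, 21, 36, 16, 5, 18, 11]
insert 60:
  append 60 at index 8 → [66, 58, 21, 36, 16, 5, 18, 11, 60]
  60 > parent 36 at index 3, swap → [66, 58, 21, 60, 16, 5, 18, 11, 36]
  60 > parent 58 at index 1, swap → [66, 60, 21, 58, 16, 5, 18, 11, 36]
extract-max → returns 66:
  remove root 66; move last element 36 to root → [36, 60, 21, 58, 16, 5, 18, 11]
  36 vs larger child 60 at index 1, swap → [60, 36, 21, 58, 16, 5, 18, 11]
  36 vs larger child 58 at index 3, swap → [60, 58, 21, 36, 16, 5, 18, 11]
insert 54:
  append 54 at index 8 → [60, 58, 21, 36, 16, 5, 18, 11, 54]
  54 > parent 36 at index 3, swap → [60, 58, 21, 54, 16, 5, 18, 11, 36]
extract-max → returns 60:
  remove root 60; move last element 36 to root → [36, 58, 21, 54, 16, 5, 18, 11]
  36 vs larger child 58 at index 1, swap → [58, 36, 21, 54, 16, 5, 18, 11]
  36 vs larger child 54 at index 3, swap → [58, 54, 21, 36, 16, 5, 18, 11]
extract-max → returns 58:
  remove root 58; move last element 11 to root → [11, 54, 21, 36, 16, 5, 18]
  11 vs larger child 54 at index 1, swap → [54, 11, 21, 36, 16, 5, 18]
  11 vs larger child 36 at index 3, swap → [54, 36, 21, 11, 16, 5, 18]

[54, 36, 21, 11, 16, 5, 18]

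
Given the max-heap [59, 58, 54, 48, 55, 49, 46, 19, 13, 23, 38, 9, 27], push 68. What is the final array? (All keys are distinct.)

[68, 58, 59, 48, 55, 49, 54, 19, 13, 23, 38, 9, 27, 46]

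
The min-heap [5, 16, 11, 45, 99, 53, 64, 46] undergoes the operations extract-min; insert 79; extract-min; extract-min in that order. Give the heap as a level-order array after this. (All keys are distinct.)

[45, 64, 46, 79, 99, 53]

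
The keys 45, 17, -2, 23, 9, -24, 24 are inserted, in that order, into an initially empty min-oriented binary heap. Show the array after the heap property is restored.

Insert 45:
  append 45 at index 0 → [45] (no swap needed)
Insert 17:
  append 17 at index 1 → [45, 17]
  17 < parent 45 at index 0, swap → [17, 45]
Insert -2:
  append -2 at index 2 → [17, 45, -2]
  -2 < parent 17 at index 0, swap → [-2, 45, 17]
Insert 23:
  append 23 at index 3 → [-2, 45, 17, 23]
  23 < parent 45 at index 1, swap → [-2, 23, 17, 45]
Insert 9:
  append 9 at index 4 → [-2, 23, 17, 45, 9]
  9 < parent 23 at index 1, swap → [-2, 9, 17, 45, 23]
Insert -24:
  append -24 at index 5 → [-2, 9, 17, 45, 23, -24]
  -24 < parent 17 at index 2, swap → [-2, 9, -24, 45, 23, 17]
  -24 < parent -2 at index 0, swap → [-24, 9, -2, 45, 23, 17]
Insert 24:
  append 24 at index 6 → [-24, 9, -2, 45, 23, 17, 24] (no swap needed)

[-24, 9, -2, 45, 23, 17, 24]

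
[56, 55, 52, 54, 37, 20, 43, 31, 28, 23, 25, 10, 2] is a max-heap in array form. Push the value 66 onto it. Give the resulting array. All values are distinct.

[66, 55, 56, 54, 37, 20, 52, 31, 28, 23, 25, 10, 2, 43]

append 66 at index 13 → [56, 55, 52, 54, 37, 20, 43, 31, 28, 23, 25, 10, 2, 66]
66 > parent 43 at index 6, swap → [56, 55, 52, 54, 37, 20, 66, 31, 28, 23, 25, 10, 2, 43]
66 > parent 52 at index 2, swap → [56, 55, 66, 54, 37, 20, 52, 31, 28, 23, 25, 10, 2, 43]
66 > parent 56 at index 0, swap → [66, 55, 56, 54, 37, 20, 52, 31, 28, 23, 25, 10, 2, 43]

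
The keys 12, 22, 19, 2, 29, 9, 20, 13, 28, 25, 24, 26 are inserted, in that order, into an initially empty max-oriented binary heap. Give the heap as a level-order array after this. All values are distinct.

Insert 12:
  append 12 at index 0 → [12] (no swap needed)
Insert 22:
  append 22 at index 1 → [12, 22]
  22 > parent 12 at index 0, swap → [22, 12]
Insert 19:
  append 19 at index 2 → [22, 12, 19] (no swap needed)
Insert 2:
  append 2 at index 3 → [22, 12, 19, 2] (no swap needed)
Insert 29:
  append 29 at index 4 → [22, 12, 19, 2, 29]
  29 > parent 12 at index 1, swap → [22, 29, 19, 2, 12]
  29 > parent 22 at index 0, swap → [29, 22, 19, 2, 12]
Insert 9:
  append 9 at index 5 → [29, 22, 19, 2, 12, 9] (no swap needed)
Insert 20:
  append 20 at index 6 → [29, 22, 19, 2, 12, 9, 20]
  20 > parent 19 at index 2, swap → [29, 22, 20, 2, 12, 9, 19]
Insert 13:
  append 13 at index 7 → [29, 22, 20, 2, 12, 9, 19, 13]
  13 > parent 2 at index 3, swap → [29, 22, 20, 13, 12, 9, 19, 2]
Insert 28:
  append 28 at index 8 → [29, 22, 20, 13, 12, 9, 19, 2, 28]
  28 > parent 13 at index 3, swap → [29, 22, 20, 28, 12, 9, 19, 2, 13]
  28 > parent 22 at index 1, swap → [29, 28, 20, 22, 12, 9, 19, 2, 13]
Insert 25:
  append 25 at index 9 → [29, 28, 20, 22, 12, 9, 19, 2, 13, 25]
  25 > parent 12 at index 4, swap → [29, 28, 20, 22, 25, 9, 19, 2, 13, 12]
Insert 24:
  append 24 at index 10 → [29, 28, 20, 22, 25, 9, 19, 2, 13, 12, 24] (no swap needed)
Insert 26:
  append 26 at index 11 → [29, 28, 20, 22, 25, 9, 19, 2, 13, 12, 24, 26]
  26 > parent 9 at index 5, swap → [29, 28, 20, 22, 25, 26, 19, 2, 13, 12, 24, 9]
  26 > parent 20 at index 2, swap → [29, 28, 26, 22, 25, 20, 19, 2, 13, 12, 24, 9]

[29, 28, 26, 22, 25, 20, 19, 2, 13, 12, 24, 9]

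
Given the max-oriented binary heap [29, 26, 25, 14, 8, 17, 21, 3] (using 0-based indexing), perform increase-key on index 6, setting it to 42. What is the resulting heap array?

[42, 26, 29, 14, 8, 17, 25, 3]

set index 6 from 21 to 42 → [29, 26, 25, 14, 8, 17, 42, 3]
42 > parent 25 at index 2, swap → [29, 26, 42, 14, 8, 17, 25, 3]
42 > parent 29 at index 0, swap → [42, 26, 29, 14, 8, 17, 25, 3]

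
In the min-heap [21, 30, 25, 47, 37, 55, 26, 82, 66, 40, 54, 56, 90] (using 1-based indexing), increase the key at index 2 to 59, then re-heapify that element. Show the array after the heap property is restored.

[21, 37, 25, 47, 40, 55, 26, 82, 66, 59, 54, 56, 90]

set index 2 from 30 to 59 → [21, 59, 25, 47, 37, 55, 26, 82, 66, 40, 54, 56, 90]
59 vs smaller child 37 at index 5, swap → [21, 37, 25, 47, 59, 55, 26, 82, 66, 40, 54, 56, 90]
59 vs smaller child 40 at index 10, swap → [21, 37, 25, 47, 40, 55, 26, 82, 66, 59, 54, 56, 90]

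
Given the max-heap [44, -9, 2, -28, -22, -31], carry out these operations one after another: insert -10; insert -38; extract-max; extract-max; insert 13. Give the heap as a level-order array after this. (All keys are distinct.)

[13, -22, -9, -28, -38, -31, -10]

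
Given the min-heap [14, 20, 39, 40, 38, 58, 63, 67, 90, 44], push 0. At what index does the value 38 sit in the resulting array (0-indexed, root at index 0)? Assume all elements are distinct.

append 0 at index 10 → [14, 20, 39, 40, 38, 58, 63, 67, 90, 44, 0]
0 < parent 38 at index 4, swap → [14, 20, 39, 40, 0, 58, 63, 67, 90, 44, 38]
0 < parent 20 at index 1, swap → [14, 0, 39, 40, 20, 58, 63, 67, 90, 44, 38]
0 < parent 14 at index 0, swap → [0, 14, 39, 40, 20, 58, 63, 67, 90, 44, 38]
resulting array: [0, 14, 39, 40, 20, 58, 63, 67, 90, 44, 38]

10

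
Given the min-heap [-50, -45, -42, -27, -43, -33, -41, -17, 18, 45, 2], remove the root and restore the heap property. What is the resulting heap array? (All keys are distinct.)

[-45, -43, -42, -27, 2, -33, -41, -17, 18, 45]

remove root -50; move last element 2 to root → [2, -45, -42, -27, -43, -33, -41, -17, 18, 45]
2 vs smaller child -45 at index 1, swap → [-45, 2, -42, -27, -43, -33, -41, -17, 18, 45]
2 vs smaller child -43 at index 4, swap → [-45, -43, -42, -27, 2, -33, -41, -17, 18, 45]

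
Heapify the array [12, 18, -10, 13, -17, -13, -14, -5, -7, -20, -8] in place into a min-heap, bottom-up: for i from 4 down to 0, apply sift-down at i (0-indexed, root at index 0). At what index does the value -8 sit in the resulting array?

4

sift down from index 4:
  -17 vs smaller child -20 at index 9, swap → [12, 18, -10, 13, -20, -13, -14, -5, -7, -17, -8]
sift down from index 3:
  13 vs smaller child -7 at index 8, swap → [12, 18, -10, -7, -20, -13, -14, -5, 13, -17, -8]
sift down from index 2:
  -10 vs smaller child -14 at index 6, swap → [12, 18, -14, -7, -20, -13, -10, -5, 13, -17, -8]
sift down from index 1:
  18 vs smaller child -20 at index 4, swap → [12, -20, -14, -7, 18, -13, -10, -5, 13, -17, -8]
  18 vs smaller child -17 at index 9, swap → [12, -20, -14, -7, -17, -13, -10, -5, 13, 18, -8]
sift down from index 0:
  12 vs smaller child -20 at index 1, swap → [-20, 12, -14, -7, -17, -13, -10, -5, 13, 18, -8]
  12 vs smaller child -17 at index 4, swap → [-20, -17, -14, -7, 12, -13, -10, -5, 13, 18, -8]
  12 vs smaller child -8 at index 10, swap → [-20, -17, -14, -7, -8, -13, -10, -5, 13, 18, 12]
resulting array: [-20, -17, -14, -7, -8, -13, -10, -5, 13, 18, 12]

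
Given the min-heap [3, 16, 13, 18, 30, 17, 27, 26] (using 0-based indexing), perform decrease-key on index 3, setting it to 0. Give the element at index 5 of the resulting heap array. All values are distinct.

set index 3 from 18 to 0 → [3, 16, 13, 0, 30, 17, 27, 26]
0 < parent 16 at index 1, swap → [3, 0, 13, 16, 30, 17, 27, 26]
0 < parent 3 at index 0, swap → [0, 3, 13, 16, 30, 17, 27, 26]
resulting array: [0, 3, 13, 16, 30, 17, 27, 26]

17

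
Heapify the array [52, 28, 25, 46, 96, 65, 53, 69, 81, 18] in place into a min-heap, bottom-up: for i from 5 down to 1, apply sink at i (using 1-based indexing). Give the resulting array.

sift down from index 5:
  96 vs only child 18 at index 10, swap → [52, 28, 25, 46, 18, 65, 53, 69, 81, 96]
sift down from index 4: already satisfies heap property
sift down from index 3: already satisfies heap property
sift down from index 2:
  28 vs smaller child 18 at index 5, swap → [52, 18, 25, 46, 28, 65, 53, 69, 81, 96]
sift down from index 1:
  52 vs smaller child 18 at index 2, swap → [18, 52, 25, 46, 28, 65, 53, 69, 81, 96]
  52 vs smaller child 28 at index 5, swap → [18, 28, 25, 46, 52, 65, 53, 69, 81, 96]

[18, 28, 25, 46, 52, 65, 53, 69, 81, 96]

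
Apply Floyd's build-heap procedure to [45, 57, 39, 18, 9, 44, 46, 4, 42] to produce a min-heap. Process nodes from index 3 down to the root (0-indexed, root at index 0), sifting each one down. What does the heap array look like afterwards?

[4, 9, 39, 18, 45, 44, 46, 57, 42]

sift down from index 3:
  18 vs smaller child 4 at index 7, swap → [45, 57, 39, 4, 9, 44, 46, 18, 42]
sift down from index 2: already satisfies heap property
sift down from index 1:
  57 vs smaller child 4 at index 3, swap → [45, 4, 39, 57, 9, 44, 46, 18, 42]
  57 vs smaller child 18 at index 7, swap → [45, 4, 39, 18, 9, 44, 46, 57, 42]
sift down from index 0:
  45 vs smaller child 4 at index 1, swap → [4, 45, 39, 18, 9, 44, 46, 57, 42]
  45 vs smaller child 9 at index 4, swap → [4, 9, 39, 18, 45, 44, 46, 57, 42]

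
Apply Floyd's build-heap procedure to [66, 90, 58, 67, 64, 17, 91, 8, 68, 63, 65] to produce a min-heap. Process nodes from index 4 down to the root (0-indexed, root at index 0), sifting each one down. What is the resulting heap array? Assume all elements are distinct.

[8, 63, 17, 67, 64, 58, 91, 90, 68, 66, 65]

sift down from index 4:
  64 vs smaller child 63 at index 9, swap → [66, 90, 58, 67, 63, 17, 91, 8, 68, 64, 65]
sift down from index 3:
  67 vs smaller child 8 at index 7, swap → [66, 90, 58, 8, 63, 17, 91, 67, 68, 64, 65]
sift down from index 2:
  58 vs smaller child 17 at index 5, swap → [66, 90, 17, 8, 63, 58, 91, 67, 68, 64, 65]
sift down from index 1:
  90 vs smaller child 8 at index 3, swap → [66, 8, 17, 90, 63, 58, 91, 67, 68, 64, 65]
  90 vs smaller child 67 at index 7, swap → [66, 8, 17, 67, 63, 58, 91, 90, 68, 64, 65]
sift down from index 0:
  66 vs smaller child 8 at index 1, swap → [8, 66, 17, 67, 63, 58, 91, 90, 68, 64, 65]
  66 vs smaller child 63 at index 4, swap → [8, 63, 17, 67, 66, 58, 91, 90, 68, 64, 65]
  66 vs smaller child 64 at index 9, swap → [8, 63, 17, 67, 64, 58, 91, 90, 68, 66, 65]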